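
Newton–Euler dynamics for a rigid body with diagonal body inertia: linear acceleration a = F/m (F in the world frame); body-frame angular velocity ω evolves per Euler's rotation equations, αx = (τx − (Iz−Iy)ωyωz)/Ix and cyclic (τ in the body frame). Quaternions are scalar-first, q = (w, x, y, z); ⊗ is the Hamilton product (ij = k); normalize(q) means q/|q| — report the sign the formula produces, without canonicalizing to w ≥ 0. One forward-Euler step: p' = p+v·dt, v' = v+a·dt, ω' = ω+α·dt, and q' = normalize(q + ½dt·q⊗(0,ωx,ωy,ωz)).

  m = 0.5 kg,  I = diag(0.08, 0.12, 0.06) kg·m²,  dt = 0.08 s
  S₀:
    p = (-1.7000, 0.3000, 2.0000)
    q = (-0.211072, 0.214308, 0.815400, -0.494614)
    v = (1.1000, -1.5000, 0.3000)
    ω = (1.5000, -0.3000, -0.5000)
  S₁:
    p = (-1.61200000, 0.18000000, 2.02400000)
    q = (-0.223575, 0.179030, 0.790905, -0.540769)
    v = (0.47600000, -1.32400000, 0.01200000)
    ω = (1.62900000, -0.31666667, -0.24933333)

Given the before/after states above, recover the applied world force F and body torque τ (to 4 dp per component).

F = (-3.9000, 1.1000, -1.8000)
τ = (0.1200, -0.0400, 0.1700)

v₁ − v₀ = (-0.62400000, 0.17600000, -0.28800000)
applied force F = (-3.9000, 1.1000, -1.8000)
Δω = ω₁−ω₀ = (0.12900000, -0.01666667, 0.25066667)
ω₀×(Iω₀) = (-0.0090, -0.0150, -0.0180)
τ = I·(Δω/dt) + ω₀×(Iω₀) = (0.1200, -0.0400, 0.1700)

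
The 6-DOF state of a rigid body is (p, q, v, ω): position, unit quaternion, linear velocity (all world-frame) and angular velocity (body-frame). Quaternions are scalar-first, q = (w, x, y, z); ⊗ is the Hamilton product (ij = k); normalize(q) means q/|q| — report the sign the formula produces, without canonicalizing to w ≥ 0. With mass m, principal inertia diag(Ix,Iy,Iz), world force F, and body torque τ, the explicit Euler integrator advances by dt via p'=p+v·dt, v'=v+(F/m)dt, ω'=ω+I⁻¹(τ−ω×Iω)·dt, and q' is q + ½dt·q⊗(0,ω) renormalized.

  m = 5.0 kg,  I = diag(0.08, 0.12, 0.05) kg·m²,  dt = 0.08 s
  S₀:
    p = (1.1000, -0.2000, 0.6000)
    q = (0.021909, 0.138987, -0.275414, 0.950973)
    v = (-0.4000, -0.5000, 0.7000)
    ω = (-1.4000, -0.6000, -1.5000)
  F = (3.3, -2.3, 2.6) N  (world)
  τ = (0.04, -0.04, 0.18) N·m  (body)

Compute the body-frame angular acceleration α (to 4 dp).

α = (1.2875, -0.8583, 2.9280)

precession coupling ω×(Iω) = (-0.0630, 0.0630, 0.0336)
angular accel α = (1.2875, -0.8583, 2.9280)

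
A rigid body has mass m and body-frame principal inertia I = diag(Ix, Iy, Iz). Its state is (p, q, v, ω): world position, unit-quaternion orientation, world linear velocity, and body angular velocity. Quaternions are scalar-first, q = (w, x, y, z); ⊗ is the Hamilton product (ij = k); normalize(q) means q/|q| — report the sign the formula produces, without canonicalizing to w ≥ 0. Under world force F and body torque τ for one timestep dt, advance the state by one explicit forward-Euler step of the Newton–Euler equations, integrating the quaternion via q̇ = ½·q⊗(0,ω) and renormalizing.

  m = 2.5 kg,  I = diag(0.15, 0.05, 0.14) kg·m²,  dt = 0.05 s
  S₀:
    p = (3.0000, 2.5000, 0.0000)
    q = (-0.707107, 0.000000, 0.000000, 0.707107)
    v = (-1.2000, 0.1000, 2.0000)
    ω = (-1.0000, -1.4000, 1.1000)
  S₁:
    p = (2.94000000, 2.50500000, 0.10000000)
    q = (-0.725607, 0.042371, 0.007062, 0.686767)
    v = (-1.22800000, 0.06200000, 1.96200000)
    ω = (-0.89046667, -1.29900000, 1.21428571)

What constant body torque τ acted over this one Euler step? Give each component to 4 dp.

Δω = ω₁−ω₀ = (0.10953333, 0.10100000, 0.11428571)
I·α + gyro = (0.1900, 0.0900, 0.1800)

τ = (0.1900, 0.0900, 0.1800)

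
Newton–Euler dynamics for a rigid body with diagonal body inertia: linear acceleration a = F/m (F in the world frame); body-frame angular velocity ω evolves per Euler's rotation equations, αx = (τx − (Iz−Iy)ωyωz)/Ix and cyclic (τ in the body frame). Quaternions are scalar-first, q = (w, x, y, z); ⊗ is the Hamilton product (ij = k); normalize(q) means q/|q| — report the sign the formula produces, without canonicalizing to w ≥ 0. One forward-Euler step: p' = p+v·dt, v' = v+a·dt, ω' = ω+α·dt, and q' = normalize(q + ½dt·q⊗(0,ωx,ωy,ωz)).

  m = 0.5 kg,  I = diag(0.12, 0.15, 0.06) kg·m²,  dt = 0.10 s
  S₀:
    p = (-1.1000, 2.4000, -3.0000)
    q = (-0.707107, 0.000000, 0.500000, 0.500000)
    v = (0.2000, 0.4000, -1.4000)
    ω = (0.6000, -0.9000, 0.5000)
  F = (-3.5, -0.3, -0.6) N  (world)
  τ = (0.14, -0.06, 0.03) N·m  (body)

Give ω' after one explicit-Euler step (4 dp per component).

ω×(Iω) gyroscopic = (0.0405, 0.0180, -0.0162)
angular accel α = (0.8292, -0.5200, 0.7700)
ω' = ω + α·dt = (0.6829, -0.9520, 0.5770)

ω' = (0.6829, -0.9520, 0.5770)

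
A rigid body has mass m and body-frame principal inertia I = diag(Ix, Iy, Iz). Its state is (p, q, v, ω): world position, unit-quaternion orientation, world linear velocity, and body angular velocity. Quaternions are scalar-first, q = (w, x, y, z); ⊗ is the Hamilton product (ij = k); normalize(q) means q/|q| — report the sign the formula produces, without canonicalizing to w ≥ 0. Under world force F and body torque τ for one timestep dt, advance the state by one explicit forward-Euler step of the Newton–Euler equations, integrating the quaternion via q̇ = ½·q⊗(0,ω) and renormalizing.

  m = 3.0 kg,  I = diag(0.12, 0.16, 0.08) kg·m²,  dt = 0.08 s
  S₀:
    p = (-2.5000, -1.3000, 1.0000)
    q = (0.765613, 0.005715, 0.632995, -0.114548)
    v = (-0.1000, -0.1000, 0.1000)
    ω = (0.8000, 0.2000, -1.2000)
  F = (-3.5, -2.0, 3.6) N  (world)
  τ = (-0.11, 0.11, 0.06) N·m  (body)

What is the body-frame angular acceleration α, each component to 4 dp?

α = (-1.0767, 0.9275, 0.6700)

gyro term ω×Iω = (0.0192, -0.0384, 0.0064)
α = I⁻¹(τ − ω×Iω) = (-1.0767, 0.9275, 0.6700)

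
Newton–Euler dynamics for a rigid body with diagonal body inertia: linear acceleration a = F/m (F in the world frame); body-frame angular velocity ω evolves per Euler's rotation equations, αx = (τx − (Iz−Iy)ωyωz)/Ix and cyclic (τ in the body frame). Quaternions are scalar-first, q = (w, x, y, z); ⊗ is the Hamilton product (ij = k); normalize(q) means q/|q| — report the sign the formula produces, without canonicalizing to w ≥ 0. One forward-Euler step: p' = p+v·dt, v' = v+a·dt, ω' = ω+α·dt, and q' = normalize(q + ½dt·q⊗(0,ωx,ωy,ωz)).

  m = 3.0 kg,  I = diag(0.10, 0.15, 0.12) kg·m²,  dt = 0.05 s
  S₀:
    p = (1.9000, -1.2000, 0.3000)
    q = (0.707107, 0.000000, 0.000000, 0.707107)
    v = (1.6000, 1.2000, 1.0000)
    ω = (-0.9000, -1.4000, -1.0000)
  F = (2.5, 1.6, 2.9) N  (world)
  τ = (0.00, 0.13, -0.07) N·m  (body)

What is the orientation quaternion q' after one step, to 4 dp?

2q̇ = q⊗(0,ω) = (0.7071070, 0.3535535, -1.6263461, -0.7071070)
q + ½dt·q⊗(0,ω), renormalized = (0.7239, 0.0088, -0.0406, 0.6886)

q' = (0.7239, 0.0088, -0.0406, 0.6886)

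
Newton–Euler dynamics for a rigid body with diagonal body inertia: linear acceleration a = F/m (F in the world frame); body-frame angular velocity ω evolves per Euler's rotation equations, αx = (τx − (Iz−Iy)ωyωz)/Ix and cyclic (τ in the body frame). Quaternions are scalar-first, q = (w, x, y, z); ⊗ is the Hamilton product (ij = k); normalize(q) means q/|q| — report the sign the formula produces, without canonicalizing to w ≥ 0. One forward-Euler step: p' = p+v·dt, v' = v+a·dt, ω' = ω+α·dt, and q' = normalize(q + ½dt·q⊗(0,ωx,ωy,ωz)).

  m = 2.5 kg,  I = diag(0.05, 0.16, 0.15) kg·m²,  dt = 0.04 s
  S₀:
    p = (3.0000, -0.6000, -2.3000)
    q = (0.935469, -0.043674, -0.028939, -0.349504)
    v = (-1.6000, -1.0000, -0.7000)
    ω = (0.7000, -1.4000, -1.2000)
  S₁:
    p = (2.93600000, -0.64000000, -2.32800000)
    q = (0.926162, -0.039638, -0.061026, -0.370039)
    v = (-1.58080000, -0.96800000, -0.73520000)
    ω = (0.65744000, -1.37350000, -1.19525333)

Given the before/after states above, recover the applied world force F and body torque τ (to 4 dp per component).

velocity change Δv = (0.01920000, 0.03200000, -0.03520000)
m·(v₁−v₀)/dt = (1.2000, 2.0000, -2.2000)
rate change Δω = (-0.04256000, 0.02650000, 0.00474667)
applied torque τ = (-0.0700, 0.1900, -0.0900)

F = (1.2000, 2.0000, -2.2000)
τ = (-0.0700, 0.1900, -0.0900)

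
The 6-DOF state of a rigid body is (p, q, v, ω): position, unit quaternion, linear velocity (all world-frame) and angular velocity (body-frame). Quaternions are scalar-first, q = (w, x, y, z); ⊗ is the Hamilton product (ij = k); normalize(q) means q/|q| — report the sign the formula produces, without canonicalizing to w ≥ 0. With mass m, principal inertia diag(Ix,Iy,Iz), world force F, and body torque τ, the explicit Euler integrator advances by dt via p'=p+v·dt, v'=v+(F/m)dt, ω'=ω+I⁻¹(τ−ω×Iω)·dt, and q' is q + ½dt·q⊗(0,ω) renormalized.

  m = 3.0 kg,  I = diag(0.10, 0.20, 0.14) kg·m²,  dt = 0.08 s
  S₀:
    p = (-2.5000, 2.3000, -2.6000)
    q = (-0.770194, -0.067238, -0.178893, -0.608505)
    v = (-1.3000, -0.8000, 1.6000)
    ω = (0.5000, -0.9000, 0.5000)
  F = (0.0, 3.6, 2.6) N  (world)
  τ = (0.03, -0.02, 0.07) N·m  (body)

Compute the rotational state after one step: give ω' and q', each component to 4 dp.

gyro term ω×Iω = (0.0270, -0.0100, -0.0450)
angular accel α = (0.0300, -0.0500, 0.8214)
new body rate ω' = (0.5024, -0.9040, 0.5657)
q⊗(0,ω) = (0.1768678, -1.0221980, 0.4225411, -0.2351363)
updated quaternion q' = (-0.7623, -0.1080, -0.1618, -0.6173)

ω' = (0.5024, -0.9040, 0.5657)
q' = (-0.7623, -0.1080, -0.1618, -0.6173)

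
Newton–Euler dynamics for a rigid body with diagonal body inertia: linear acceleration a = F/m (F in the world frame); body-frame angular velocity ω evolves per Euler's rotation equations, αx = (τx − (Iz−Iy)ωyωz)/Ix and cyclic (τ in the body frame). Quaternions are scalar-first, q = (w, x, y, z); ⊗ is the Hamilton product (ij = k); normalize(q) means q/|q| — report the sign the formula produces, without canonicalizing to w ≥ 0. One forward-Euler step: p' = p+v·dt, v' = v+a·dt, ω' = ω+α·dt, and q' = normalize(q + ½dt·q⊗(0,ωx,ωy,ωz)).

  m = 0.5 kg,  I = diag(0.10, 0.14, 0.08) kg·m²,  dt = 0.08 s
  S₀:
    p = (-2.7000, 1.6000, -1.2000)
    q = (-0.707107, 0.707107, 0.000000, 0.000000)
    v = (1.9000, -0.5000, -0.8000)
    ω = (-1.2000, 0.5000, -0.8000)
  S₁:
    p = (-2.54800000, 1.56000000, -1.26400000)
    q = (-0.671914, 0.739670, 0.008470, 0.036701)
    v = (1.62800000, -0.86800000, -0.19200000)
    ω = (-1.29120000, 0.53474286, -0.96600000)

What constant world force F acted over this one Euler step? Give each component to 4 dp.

Δv = v₁−v₀ = (-0.27200000, -0.36800000, 0.60800000)
applied force F = (-1.7000, -2.3000, 3.8000)

F = (-1.7000, -2.3000, 3.8000)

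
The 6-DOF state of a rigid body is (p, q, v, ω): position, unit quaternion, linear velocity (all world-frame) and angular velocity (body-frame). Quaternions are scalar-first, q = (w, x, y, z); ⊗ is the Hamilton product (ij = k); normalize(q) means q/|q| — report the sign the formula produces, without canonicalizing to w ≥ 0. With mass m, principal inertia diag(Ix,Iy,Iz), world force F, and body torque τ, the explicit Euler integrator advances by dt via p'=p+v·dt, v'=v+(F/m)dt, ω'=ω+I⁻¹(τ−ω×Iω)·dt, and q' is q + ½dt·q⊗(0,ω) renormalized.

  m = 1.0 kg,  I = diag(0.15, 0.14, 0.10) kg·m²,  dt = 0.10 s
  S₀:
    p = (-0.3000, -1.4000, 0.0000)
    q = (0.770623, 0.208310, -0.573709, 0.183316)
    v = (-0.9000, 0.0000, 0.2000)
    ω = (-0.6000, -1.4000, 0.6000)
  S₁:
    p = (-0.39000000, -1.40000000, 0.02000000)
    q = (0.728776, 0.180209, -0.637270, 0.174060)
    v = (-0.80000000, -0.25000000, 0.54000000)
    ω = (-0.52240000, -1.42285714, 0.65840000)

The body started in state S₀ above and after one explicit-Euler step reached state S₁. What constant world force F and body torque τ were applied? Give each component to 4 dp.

rate change Δω = (0.07760000, -0.02285714, 0.05840000)
τ = I·(Δω/dt) + ω₀×(Iω₀) = (0.1500, -0.0500, 0.0500)
v₁ − v₀ = (0.10000000, -0.25000000, 0.34000000)
m·(v₁−v₀)/dt = (1.0000, -2.5000, 3.4000)

F = (1.0000, -2.5000, 3.4000)
τ = (0.1500, -0.0500, 0.0500)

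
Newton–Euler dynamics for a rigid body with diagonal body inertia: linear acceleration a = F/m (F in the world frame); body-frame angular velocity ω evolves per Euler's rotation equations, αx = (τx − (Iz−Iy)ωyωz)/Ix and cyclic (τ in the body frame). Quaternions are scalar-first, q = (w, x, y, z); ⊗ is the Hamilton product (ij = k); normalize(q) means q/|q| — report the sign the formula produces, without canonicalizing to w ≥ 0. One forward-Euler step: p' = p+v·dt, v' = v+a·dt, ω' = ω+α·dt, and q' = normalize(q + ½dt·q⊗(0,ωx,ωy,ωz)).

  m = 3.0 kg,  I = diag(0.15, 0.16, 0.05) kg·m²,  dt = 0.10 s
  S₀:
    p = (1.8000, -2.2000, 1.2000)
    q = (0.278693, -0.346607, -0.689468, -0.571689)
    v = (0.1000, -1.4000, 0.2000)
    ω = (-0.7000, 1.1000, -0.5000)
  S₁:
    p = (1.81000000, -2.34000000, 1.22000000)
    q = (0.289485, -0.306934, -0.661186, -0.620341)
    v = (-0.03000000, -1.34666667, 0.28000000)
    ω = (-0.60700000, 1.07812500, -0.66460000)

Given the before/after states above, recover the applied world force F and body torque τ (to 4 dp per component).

F = (-3.9000, 1.6000, 2.4000)
τ = (0.2000, 0.0000, -0.0900)

rate change Δω = (0.09300000, -0.02187500, -0.16460000)
I·α + gyro = (0.2000, 0.0000, -0.0900)
Δv = v₁−v₀ = (-0.13000000, 0.05333333, 0.08000000)
m·(v₁−v₀)/dt = (-3.9000, 1.6000, 2.4000)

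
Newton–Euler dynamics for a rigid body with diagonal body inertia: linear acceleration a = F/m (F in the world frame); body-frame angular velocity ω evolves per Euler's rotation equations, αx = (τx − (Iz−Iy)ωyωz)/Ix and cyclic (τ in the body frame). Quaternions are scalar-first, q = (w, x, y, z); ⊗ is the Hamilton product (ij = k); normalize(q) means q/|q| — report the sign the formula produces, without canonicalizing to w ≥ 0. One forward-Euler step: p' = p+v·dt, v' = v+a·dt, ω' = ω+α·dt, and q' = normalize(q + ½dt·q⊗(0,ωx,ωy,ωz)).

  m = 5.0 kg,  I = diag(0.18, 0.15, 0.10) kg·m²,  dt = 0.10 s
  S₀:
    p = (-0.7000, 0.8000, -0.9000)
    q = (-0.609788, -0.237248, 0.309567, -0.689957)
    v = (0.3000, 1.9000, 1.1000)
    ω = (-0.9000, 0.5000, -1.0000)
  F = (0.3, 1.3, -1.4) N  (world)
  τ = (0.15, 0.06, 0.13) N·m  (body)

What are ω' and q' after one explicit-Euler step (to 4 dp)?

precession coupling ω×(Iω) = (0.0250, 0.0720, 0.0135)
α = I⁻¹(τ − ω×Iω) = (0.6944, -0.0800, 1.1650)
ω + α·dt = (-0.8306, 0.4920, -0.8835)
Hamilton product q⊗(0,ω) = (-1.0582637, 0.5842207, 0.0788193, 0.7697743)
q + ½dt·q⊗(0,ω), renormalized = (-0.6610, -0.2075, 0.3127, -0.6498)

ω' = (-0.8306, 0.4920, -0.8835)
q' = (-0.6610, -0.2075, 0.3127, -0.6498)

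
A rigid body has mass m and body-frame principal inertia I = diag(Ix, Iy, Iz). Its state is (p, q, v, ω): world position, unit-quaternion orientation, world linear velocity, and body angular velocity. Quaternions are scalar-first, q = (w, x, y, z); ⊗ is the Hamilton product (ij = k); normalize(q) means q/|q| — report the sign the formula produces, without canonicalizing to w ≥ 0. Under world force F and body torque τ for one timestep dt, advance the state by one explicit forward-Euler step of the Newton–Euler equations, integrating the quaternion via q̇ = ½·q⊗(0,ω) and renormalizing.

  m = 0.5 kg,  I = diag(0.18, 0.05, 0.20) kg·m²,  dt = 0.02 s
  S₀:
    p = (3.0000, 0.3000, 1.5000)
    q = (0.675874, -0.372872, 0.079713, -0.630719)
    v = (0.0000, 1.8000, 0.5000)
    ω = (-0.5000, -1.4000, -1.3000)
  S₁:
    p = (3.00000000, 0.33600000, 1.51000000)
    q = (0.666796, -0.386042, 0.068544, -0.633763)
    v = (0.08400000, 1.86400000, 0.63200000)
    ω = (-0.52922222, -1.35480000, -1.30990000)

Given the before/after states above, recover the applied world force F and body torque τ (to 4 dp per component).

Δω = ω₁−ω₀ = (-0.02922222, 0.04520000, -0.00990000)
ω₀×(Iω₀) = (0.2730, -0.0130, -0.0910)
τ = I·(Δω/dt) + ω₀×(Iω₀) = (0.0100, 0.1000, -0.1900)
Δv = v₁−v₀ = (0.08400000, 0.06400000, 0.13200000)
F = m·Δv/dt = (2.1000, 1.6000, 3.3000)

F = (2.1000, 1.6000, 3.3000)
τ = (0.0100, 0.1000, -0.1900)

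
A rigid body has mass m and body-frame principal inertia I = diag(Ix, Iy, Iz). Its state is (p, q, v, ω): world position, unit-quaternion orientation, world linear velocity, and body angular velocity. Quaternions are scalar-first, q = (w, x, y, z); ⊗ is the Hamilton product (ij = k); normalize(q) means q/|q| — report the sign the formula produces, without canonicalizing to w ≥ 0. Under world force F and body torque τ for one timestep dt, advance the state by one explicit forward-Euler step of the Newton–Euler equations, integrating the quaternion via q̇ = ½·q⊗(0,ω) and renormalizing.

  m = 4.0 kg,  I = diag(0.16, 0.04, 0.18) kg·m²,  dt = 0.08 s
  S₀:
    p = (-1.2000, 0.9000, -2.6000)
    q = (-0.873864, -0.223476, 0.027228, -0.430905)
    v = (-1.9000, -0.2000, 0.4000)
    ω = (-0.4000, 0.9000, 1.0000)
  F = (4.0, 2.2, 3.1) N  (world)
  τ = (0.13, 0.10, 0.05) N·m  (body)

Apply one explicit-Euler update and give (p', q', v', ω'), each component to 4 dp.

a = F/m = (1.0000, 0.5500, 0.7750)
p' = p + v·dt = (-1.3520, 0.8840, -2.5680)
v' = v + a·dt = (-1.8200, -0.1560, 0.4620)
precession coupling ω×(Iω) = (0.1260, 0.0080, 0.0432)
angular accel α = (0.0250, 2.3000, 0.0378)
ω + α·dt = (-0.3980, 1.0840, 1.0030)
q⊗(0,ω) = (0.3170094, 0.7645881, -0.3906396, -1.0641012)
q' = normalize(q + ½dt·q⊗(0,ω)) = (-0.8598, -0.1926, 0.0116, -0.4727)

p' = (-1.3520, 0.8840, -2.5680)
q' = (-0.8598, -0.1926, 0.0116, -0.4727)
v' = (-1.8200, -0.1560, 0.4620)
ω' = (-0.3980, 1.0840, 1.0030)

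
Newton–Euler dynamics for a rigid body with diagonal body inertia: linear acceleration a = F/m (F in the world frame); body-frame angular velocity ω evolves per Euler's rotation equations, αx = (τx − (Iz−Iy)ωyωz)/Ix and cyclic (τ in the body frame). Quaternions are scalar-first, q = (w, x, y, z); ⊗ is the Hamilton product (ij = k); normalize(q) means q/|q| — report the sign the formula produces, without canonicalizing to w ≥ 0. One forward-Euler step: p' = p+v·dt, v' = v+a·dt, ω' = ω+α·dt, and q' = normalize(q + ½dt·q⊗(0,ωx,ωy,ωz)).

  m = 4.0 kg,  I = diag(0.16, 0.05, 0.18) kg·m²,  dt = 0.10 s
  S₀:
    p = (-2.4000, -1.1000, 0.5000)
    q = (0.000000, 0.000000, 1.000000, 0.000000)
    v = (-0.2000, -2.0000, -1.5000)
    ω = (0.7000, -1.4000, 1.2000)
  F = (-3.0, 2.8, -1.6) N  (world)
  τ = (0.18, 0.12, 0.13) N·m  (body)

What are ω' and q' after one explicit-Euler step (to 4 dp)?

precession coupling ω×(Iω) = (-0.2184, -0.0168, 0.1078)
angular accel α = (2.4900, 2.7360, 0.1233)
ω + α·dt = (0.9490, -1.1264, 1.2123)
q⊗(0,ω) = (1.4000000, 1.2000000, 0.0000000, -0.7000000)
q + ½dt·q⊗(0,ω), renormalized = (0.0697, 0.0597, 0.9952, -0.0348)

ω' = (0.9490, -1.1264, 1.2123)
q' = (0.0697, 0.0597, 0.9952, -0.0348)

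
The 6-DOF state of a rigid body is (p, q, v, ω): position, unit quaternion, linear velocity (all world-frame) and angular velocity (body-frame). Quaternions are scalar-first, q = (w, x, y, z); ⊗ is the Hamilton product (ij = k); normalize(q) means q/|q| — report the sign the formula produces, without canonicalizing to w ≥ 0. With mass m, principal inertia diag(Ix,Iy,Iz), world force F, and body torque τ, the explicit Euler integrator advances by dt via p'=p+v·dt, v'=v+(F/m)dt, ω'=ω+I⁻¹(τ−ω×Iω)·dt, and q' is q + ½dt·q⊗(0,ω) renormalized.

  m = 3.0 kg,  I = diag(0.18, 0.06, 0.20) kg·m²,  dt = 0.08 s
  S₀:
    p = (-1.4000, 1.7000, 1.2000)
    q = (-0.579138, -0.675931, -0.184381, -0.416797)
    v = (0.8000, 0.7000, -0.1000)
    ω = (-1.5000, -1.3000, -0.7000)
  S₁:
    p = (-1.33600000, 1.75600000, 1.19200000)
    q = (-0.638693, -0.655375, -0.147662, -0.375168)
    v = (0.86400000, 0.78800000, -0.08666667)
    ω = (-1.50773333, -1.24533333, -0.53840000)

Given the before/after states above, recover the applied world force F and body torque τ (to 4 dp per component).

F = (2.4000, 3.3000, 0.5000)
τ = (0.1100, 0.0200, 0.1700)

velocity change Δv = (0.06400000, 0.08800000, 0.01333333)
applied force F = (2.4000, 3.3000, 0.5000)
ω₁ − ω₀ = (-0.00773333, 0.05466667, 0.16160000)
gyro term ω₀×Iω₀ = (0.1274, -0.0210, -0.2340)
I·α + gyro = (0.1100, 0.0200, 0.1700)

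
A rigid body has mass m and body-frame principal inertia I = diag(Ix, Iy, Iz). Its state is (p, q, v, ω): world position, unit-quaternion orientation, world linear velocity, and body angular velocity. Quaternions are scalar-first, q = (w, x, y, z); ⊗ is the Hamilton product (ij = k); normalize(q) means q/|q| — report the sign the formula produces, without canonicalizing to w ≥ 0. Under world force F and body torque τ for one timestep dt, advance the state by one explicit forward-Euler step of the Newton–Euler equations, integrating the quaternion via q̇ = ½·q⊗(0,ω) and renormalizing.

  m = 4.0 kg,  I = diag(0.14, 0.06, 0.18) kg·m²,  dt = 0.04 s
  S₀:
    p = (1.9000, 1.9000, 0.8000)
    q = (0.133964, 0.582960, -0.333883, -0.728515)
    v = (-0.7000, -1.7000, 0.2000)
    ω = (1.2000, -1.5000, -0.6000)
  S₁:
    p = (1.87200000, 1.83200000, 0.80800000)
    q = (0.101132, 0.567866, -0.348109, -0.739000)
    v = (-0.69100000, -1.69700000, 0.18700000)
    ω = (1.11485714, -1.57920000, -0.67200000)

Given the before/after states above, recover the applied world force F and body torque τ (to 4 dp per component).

rate change Δω = (-0.08514286, -0.07920000, -0.07200000)
I·α + gyro = (-0.1900, -0.0900, -0.1800)
velocity change Δv = (0.00900000, 0.00300000, -0.01300000)
m·(v₁−v₀)/dt = (0.9000, 0.3000, -1.3000)

F = (0.9000, 0.3000, -1.3000)
τ = (-0.1900, -0.0900, -0.1800)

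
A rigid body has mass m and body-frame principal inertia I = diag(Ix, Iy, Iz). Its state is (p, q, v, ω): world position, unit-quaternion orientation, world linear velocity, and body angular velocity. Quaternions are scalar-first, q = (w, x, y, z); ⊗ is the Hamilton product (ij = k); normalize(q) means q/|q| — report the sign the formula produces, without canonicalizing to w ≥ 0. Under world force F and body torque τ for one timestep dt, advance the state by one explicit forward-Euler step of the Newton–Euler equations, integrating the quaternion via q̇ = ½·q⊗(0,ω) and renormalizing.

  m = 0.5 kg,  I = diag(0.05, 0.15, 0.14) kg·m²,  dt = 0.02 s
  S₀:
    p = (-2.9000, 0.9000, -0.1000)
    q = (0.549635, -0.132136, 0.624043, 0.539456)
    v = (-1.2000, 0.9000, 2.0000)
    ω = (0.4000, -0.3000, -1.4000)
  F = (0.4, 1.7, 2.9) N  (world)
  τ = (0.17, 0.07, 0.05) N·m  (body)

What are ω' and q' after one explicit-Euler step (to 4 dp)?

angular accel α = (3.4840, 0.1307, 0.4429)
ω + α·dt = (0.4697, -0.2974, -1.3911)
2q̇ = q⊗(0,ω) = (0.9953057, -0.4919694, -0.1340985, -0.9794654)
updated quaternion q' = (0.5595, -0.1370, 0.6226, 0.5296)

ω' = (0.4697, -0.2974, -1.3911)
q' = (0.5595, -0.1370, 0.6226, 0.5296)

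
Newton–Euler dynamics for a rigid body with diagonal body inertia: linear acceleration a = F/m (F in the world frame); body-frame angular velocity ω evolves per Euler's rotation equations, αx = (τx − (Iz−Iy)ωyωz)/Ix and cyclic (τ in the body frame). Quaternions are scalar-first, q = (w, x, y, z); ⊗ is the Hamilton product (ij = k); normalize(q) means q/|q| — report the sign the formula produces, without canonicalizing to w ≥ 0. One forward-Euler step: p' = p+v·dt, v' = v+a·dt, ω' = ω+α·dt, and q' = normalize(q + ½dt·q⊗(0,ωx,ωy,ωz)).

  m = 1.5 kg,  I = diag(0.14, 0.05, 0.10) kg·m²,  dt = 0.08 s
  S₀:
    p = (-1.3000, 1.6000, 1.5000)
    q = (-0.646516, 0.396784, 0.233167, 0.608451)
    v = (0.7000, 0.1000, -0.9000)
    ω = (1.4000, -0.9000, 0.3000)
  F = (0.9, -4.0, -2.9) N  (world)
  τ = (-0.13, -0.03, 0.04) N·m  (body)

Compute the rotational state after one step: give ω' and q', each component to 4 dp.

ω×(Iω) gyroscopic = (-0.0135, 0.0168, 0.1134)
angular accel α = (-0.8321, -0.9360, -0.7340)
new body rate ω' = (1.3334, -0.9749, 0.2413)
Hamilton product q⊗(0,ω) = (-0.5281826, -0.2875664, 1.3146606, -0.8774942)
q' = normalize(q + ½dt·q⊗(0,ω)) = (-0.6661, 0.3844, 0.2851, 0.5720)

ω' = (1.3334, -0.9749, 0.2413)
q' = (-0.6661, 0.3844, 0.2851, 0.5720)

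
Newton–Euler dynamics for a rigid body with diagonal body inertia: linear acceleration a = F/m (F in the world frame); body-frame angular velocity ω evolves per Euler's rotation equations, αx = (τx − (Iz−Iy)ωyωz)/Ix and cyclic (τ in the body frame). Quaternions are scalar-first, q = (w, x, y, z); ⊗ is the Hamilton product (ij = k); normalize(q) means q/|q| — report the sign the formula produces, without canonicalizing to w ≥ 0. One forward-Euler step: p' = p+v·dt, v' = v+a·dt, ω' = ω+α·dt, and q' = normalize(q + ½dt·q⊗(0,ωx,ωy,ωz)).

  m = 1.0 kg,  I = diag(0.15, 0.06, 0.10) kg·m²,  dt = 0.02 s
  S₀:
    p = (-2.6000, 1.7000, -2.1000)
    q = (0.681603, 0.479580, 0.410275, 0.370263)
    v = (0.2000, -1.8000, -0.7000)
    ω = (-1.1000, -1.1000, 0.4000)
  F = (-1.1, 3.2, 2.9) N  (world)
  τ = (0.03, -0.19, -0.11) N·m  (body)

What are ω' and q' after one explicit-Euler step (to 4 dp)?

(τ − ω×Iω)/I = (0.3173, -2.8000, -0.0110)
new body rate ω' = (-1.0937, -1.1560, 0.3998)
q⊗(0,ω) = (0.8307353, -0.1783640, -1.3488846, 0.1964057)
q + ½dt·q⊗(0,ω), renormalized = (0.6898, 0.4777, 0.3967, 0.3722)

ω' = (-1.0937, -1.1560, 0.3998)
q' = (0.6898, 0.4777, 0.3967, 0.3722)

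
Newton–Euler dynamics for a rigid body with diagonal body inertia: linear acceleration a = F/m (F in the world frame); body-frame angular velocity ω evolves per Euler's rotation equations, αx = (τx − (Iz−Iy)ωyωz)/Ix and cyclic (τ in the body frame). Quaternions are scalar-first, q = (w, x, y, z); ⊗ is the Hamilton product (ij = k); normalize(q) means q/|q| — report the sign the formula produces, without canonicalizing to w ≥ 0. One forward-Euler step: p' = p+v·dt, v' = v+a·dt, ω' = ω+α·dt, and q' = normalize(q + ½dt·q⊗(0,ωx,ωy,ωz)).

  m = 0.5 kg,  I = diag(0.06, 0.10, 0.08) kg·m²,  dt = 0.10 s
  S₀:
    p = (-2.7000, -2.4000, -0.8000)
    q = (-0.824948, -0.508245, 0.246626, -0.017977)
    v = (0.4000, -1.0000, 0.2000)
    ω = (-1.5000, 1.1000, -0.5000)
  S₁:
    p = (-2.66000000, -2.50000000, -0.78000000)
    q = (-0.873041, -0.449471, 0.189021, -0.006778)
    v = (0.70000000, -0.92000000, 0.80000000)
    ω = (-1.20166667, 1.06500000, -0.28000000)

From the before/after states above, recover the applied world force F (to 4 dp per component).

F = (1.5000, 0.4000, 3.0000)

Δv = v₁−v₀ = (0.30000000, 0.08000000, 0.60000000)
applied force F = (1.5000, 0.4000, 3.0000)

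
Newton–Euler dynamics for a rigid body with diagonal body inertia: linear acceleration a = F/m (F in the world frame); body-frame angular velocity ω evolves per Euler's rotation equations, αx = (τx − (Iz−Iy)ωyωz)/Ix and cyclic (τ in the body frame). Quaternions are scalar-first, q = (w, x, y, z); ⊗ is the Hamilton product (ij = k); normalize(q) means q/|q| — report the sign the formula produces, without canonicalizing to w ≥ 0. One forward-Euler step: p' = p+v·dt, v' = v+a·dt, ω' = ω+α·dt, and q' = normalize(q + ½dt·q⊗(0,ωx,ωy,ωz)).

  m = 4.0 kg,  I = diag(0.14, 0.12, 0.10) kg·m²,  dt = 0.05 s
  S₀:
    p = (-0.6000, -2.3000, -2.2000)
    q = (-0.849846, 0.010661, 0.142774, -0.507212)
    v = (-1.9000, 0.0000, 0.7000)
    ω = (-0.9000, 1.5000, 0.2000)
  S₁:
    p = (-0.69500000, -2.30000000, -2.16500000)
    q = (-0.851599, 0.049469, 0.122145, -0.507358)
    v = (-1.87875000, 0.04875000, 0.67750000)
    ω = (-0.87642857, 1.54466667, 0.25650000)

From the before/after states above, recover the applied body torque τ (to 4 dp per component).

τ = (0.0600, 0.1000, 0.1400)

ω₁ − ω₀ = (0.02357143, 0.04466667, 0.05650000)
applied torque τ = (0.0600, 0.1000, 0.1400)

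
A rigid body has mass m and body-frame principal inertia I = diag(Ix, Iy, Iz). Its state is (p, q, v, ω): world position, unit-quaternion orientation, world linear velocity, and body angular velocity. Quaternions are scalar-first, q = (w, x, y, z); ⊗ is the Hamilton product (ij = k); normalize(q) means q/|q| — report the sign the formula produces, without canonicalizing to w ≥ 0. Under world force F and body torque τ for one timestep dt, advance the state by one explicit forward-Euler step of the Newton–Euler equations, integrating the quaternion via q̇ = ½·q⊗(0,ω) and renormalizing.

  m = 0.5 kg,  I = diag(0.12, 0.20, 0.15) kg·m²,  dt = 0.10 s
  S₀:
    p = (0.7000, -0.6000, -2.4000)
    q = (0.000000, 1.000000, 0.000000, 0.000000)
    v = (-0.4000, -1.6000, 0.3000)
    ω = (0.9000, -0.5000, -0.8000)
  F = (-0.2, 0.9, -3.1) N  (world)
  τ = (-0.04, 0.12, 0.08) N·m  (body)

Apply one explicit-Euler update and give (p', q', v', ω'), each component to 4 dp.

p' = (0.6600, -0.7600, -2.3700)
q' = (-0.0449, 0.9979, 0.0399, -0.0249)
v' = (-0.4400, -1.4200, -0.3200)
ω' = (0.8833, -0.4508, -0.7227)

p + v·dt = (0.6600, -0.7600, -2.3700)
v + (F/m)dt = (-0.4400, -1.4200, -0.3200)
gyro term ω×Iω = (-0.0200, 0.0216, -0.0360)
α = I⁻¹(τ − ω×Iω) = (-0.1667, 0.4920, 0.7733)
ω' = ω + α·dt = (0.8833, -0.4508, -0.7227)
Hamilton product q⊗(0,ω) = (-0.9000000, 0.0000000, 0.8000000, -0.5000000)
q' = normalize(q + ½dt·q⊗(0,ω)) = (-0.0449, 0.9979, 0.0399, -0.0249)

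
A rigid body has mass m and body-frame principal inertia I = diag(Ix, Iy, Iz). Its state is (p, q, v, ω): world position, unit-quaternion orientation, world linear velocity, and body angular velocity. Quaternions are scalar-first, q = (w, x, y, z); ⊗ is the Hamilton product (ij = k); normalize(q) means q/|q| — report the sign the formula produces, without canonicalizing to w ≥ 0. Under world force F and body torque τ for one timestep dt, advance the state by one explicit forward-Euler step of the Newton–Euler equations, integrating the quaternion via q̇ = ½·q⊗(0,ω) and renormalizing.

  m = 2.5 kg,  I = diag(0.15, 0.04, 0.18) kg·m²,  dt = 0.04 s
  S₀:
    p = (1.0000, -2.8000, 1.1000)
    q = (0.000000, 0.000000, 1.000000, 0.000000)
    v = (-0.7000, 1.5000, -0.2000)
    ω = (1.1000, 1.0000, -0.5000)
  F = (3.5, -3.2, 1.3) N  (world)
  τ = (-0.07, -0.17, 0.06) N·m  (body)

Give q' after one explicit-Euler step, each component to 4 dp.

q' = (-0.0200, -0.0100, 0.9995, -0.0220)

q⊗(0,ω) = (-1.0000000, -0.5000000, 0.0000000, -1.1000000)
updated quaternion q' = (-0.0200, -0.0100, 0.9995, -0.0220)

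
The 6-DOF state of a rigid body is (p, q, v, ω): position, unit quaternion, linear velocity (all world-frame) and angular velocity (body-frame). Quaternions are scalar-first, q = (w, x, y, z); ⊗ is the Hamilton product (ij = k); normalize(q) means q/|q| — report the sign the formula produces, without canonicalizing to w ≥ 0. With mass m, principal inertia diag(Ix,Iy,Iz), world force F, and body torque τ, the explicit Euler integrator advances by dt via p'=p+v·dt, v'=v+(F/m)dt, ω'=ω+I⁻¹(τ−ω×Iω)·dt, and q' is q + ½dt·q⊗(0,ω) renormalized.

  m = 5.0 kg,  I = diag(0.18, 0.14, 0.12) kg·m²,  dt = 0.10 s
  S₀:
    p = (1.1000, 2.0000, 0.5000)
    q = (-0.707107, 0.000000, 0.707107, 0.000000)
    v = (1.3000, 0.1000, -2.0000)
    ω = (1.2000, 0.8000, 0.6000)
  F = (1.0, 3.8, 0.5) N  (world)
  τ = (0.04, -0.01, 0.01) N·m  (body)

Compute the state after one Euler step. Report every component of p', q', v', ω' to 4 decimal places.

p' = (1.2300, 2.0100, 0.3000)
q' = (-0.7332, -0.0211, 0.6768, -0.0634)
v' = (1.3200, 0.1760, -1.9900)
ω' = (1.2276, 0.7620, 0.6403)

gyro term ω×Iω = (-0.0096, 0.0432, -0.0384)
α = I⁻¹(τ − ω×Iω) = (0.2756, -0.3800, 0.4033)
ω + α·dt = (1.2276, 0.7620, 0.6403)
q⊗(0,ω) = (-0.5656856, -0.4242642, -0.5656856, -1.2727926)
q + ½dt·q⊗(0,ω), renormalized = (-0.7332, -0.0211, 0.6768, -0.0634)
a = F/m = (0.2000, 0.7600, 0.1000)
p + v·dt = (1.2300, 2.0100, 0.3000)
v + (F/m)dt = (1.3200, 0.1760, -1.9900)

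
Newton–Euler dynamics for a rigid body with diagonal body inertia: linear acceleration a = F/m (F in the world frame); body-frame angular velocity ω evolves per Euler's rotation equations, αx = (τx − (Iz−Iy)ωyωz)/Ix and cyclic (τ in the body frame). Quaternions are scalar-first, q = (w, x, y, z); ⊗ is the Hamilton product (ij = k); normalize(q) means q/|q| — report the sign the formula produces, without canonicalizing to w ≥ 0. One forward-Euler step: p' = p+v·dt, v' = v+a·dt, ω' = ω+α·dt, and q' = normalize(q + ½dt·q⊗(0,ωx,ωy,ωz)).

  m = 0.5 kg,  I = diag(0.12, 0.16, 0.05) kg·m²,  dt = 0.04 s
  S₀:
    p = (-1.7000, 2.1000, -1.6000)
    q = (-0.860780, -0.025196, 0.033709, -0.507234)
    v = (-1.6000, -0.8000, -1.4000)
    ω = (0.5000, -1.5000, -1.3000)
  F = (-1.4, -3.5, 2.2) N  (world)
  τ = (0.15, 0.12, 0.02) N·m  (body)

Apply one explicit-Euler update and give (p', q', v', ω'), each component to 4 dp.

p' = (-1.7640, 2.0680, -1.6560)
q' = (-0.8720, -0.0499, 0.0538, -0.4840)
v' = (-1.7120, -1.0800, -1.2240)
ω' = (0.6215, -1.4586, -1.2600)

(τ − ω×Iω)/I = (3.0375, 1.0344, 1.0000)
new body rate ω' = (0.6215, -1.4586, -1.2600)
Hamilton product q⊗(0,ω) = (-0.5962427, -1.2350627, 1.0047982, 1.1399535)
q' = normalize(q + ½dt·q⊗(0,ω)) = (-0.8720, -0.0499, 0.0538, -0.4840)
p + v·dt = (-1.7640, 2.0680, -1.6560)
new velocity v' = (-1.7120, -1.0800, -1.2240)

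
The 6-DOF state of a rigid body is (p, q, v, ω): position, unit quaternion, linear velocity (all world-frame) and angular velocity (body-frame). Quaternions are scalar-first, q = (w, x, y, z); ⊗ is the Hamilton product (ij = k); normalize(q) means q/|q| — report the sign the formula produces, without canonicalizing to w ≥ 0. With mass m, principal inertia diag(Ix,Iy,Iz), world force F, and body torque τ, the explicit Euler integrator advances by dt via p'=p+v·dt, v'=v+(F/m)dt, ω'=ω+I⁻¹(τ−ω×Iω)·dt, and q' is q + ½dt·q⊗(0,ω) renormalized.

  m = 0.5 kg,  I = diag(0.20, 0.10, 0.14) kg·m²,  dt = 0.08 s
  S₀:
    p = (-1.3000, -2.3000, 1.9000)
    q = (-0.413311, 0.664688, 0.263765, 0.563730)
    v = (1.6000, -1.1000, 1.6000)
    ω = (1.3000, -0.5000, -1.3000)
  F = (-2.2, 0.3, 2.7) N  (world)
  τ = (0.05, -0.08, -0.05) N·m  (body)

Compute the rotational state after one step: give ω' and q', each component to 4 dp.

gyro term ω×Iω = (0.0260, -0.1014, 0.0650)
angular accel α = (0.1200, 0.2140, -0.8214)
ω + α·dt = (1.3096, -0.4829, -1.3657)
Hamilton product q⊗(0,ω) = (0.0006371, -0.5983338, 1.8035989, -0.1379342)
q' = normalize(q + ½dt·q⊗(0,ω)) = (-0.4121, 0.6389, 0.3349, 0.5566)

ω' = (1.3096, -0.4829, -1.3657)
q' = (-0.4121, 0.6389, 0.3349, 0.5566)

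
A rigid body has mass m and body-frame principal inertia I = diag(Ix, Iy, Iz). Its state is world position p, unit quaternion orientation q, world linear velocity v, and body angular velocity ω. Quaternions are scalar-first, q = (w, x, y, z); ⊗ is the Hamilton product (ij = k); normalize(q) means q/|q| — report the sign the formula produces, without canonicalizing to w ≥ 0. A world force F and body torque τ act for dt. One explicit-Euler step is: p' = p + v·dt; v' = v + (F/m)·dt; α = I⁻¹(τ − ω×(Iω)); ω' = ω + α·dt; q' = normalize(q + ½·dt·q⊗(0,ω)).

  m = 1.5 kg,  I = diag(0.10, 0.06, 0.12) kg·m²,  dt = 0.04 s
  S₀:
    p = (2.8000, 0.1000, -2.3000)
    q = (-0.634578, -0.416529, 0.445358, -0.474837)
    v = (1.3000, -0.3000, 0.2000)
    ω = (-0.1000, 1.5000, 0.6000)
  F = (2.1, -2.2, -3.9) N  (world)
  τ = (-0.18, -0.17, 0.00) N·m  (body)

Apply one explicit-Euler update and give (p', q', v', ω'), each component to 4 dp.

p' = (2.8520, 0.0880, -2.2920)
q' = (-0.6427, -0.3955, 0.4320, -0.4938)
v' = (1.3560, -0.3587, 0.0960)
ω' = (-0.1936, 1.3859, 0.5980)

(τ − ω×Iω)/I = (-2.3400, -2.8533, -0.0500)
new body rate ω' = (-0.1936, 1.3859, 0.5980)
2q̇ = q⊗(0,ω) = (-0.4247877, 1.0429281, -0.6544659, -0.9610045)
q' = normalize(q + ½dt·q⊗(0,ω)) = (-0.6427, -0.3955, 0.4320, -0.4938)
a = F/m = (1.4000, -1.4667, -2.6000)
p' = p + v·dt = (2.8520, 0.0880, -2.2920)
v + (F/m)dt = (1.3560, -0.3587, 0.0960)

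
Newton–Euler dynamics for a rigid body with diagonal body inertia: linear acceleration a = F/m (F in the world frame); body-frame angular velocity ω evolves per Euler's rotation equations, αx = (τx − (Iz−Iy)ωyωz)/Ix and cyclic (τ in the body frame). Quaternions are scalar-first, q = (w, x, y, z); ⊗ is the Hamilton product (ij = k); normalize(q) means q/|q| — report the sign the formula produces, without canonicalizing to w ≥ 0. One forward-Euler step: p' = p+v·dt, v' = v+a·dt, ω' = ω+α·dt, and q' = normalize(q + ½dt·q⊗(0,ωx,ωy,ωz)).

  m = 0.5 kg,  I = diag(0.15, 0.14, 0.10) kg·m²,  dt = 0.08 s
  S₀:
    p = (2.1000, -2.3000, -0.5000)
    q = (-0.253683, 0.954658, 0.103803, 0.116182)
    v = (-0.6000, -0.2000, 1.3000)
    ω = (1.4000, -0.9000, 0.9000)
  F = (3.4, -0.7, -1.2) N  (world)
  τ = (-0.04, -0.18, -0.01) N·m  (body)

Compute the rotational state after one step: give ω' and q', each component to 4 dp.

ω' = (1.3614, -1.0389, 0.8819)
q' = (-0.3067, 0.9457, 0.0848, 0.0667)

ω×(Iω) gyroscopic = (0.0324, 0.0630, 0.0126)
angular accel α = (-0.4827, -1.7357, -0.2260)
new body rate ω' = (1.3614, -1.0389, 0.8819)
2q̇ = q⊗(0,ω) = (-1.3476623, -0.1571697, -0.4682227, -1.2328311)
q + ½dt·q⊗(0,ω), renormalized = (-0.3067, 0.9457, 0.0848, 0.0667)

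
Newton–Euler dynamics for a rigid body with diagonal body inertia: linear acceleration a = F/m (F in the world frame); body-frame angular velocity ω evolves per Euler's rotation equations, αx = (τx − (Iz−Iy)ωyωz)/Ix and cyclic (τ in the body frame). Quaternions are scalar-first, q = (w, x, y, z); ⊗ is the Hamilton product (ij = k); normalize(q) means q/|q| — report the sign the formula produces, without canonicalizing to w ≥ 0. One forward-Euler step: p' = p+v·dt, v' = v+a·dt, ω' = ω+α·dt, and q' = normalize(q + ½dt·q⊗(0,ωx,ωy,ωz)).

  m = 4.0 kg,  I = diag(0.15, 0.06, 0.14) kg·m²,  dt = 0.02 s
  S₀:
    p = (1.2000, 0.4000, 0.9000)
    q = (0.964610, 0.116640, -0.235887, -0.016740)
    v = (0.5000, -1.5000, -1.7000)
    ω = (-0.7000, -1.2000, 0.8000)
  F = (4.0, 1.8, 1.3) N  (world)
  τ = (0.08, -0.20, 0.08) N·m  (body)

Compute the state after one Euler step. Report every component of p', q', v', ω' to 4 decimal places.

precession coupling ω×(Iω) = (-0.0768, -0.0056, -0.0756)
(τ − ω×Iω)/I = (1.0453, -3.2400, 1.1114)
ω + α·dt = (-0.6791, -1.2648, 0.8222)
2q̇ = q⊗(0,ω) = (-0.1880244, -0.8840246, -1.2391260, 0.4665991)
q' = normalize(q + ½dt·q⊗(0,ω)) = (0.9626, 0.1078, -0.2482, -0.0121)
linear accel F/m = (1.0000, 0.4500, 0.3250)
new position p' = (1.2100, 0.3700, 0.8660)
v + (F/m)dt = (0.5200, -1.4910, -1.6935)

p' = (1.2100, 0.3700, 0.8660)
q' = (0.9626, 0.1078, -0.2482, -0.0121)
v' = (0.5200, -1.4910, -1.6935)
ω' = (-0.6791, -1.2648, 0.8222)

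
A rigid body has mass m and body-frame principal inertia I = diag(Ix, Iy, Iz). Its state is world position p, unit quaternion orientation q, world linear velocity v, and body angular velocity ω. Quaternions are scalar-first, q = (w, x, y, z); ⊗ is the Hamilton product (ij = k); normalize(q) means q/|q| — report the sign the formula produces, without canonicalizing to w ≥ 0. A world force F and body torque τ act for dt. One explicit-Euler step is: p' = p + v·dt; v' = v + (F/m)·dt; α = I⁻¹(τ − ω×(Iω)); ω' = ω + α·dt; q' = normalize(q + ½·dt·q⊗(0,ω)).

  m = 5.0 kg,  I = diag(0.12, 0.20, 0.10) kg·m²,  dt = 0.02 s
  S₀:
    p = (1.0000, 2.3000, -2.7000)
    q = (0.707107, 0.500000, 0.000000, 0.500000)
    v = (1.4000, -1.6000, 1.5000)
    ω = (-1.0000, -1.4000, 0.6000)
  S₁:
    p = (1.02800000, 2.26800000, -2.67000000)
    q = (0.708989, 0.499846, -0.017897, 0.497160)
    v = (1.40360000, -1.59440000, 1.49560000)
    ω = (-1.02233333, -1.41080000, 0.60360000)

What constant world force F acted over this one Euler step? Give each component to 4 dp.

Δv = v₁−v₀ = (0.00360000, 0.00560000, -0.00440000)
applied force F = (0.9000, 1.4000, -1.1000)

F = (0.9000, 1.4000, -1.1000)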